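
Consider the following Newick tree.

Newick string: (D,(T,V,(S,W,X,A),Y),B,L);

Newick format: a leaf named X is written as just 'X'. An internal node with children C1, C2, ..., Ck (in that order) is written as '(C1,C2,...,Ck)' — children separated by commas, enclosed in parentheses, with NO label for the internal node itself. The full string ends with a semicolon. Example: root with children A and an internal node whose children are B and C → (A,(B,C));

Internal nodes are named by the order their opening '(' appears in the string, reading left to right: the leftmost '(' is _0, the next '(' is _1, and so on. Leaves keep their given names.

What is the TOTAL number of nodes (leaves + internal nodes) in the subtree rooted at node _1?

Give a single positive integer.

Newick: (D,(T,V,(S,W,X,A),Y),B,L);
Locate _1: it is the '(' at position 3 (the 2nd '(' reading left to right).
Query: subtree rooted at _1
_1: subtree_size = 1 + 8
  T: subtree_size = 1 + 0
  V: subtree_size = 1 + 0
  _2: subtree_size = 1 + 4
    S: subtree_size = 1 + 0
    W: subtree_size = 1 + 0
    X: subtree_size = 1 + 0
    A: subtree_size = 1 + 0
  Y: subtree_size = 1 + 0
Total subtree size of _1: 9

Answer: 9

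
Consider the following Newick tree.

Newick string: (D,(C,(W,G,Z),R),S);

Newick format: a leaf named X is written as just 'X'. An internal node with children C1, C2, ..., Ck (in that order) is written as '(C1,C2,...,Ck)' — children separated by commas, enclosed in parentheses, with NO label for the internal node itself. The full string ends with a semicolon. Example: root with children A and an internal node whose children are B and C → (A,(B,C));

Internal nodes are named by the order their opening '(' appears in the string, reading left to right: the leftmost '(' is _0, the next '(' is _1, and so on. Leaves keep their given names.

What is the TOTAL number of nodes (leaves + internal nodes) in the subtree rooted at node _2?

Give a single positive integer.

Answer: 4

Derivation:
Newick: (D,(C,(W,G,Z),R),S);
Locate _2: it is the '(' at position 6 (the 3rd '(' reading left to right).
Query: subtree rooted at _2
_2: subtree_size = 1 + 3
  W: subtree_size = 1 + 0
  G: subtree_size = 1 + 0
  Z: subtree_size = 1 + 0
Total subtree size of _2: 4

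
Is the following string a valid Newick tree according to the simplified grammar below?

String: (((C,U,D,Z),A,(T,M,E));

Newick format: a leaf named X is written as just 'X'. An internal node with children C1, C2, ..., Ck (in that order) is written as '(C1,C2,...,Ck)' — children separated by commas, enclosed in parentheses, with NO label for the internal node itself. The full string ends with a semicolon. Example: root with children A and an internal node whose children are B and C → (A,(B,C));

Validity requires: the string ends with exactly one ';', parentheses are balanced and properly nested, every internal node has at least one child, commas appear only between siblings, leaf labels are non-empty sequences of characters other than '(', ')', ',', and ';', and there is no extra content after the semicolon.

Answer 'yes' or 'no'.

Answer: no

Derivation:
Input: (((C,U,D,Z),A,(T,M,E));
Paren balance: 4 '(' vs 3 ')' MISMATCH
Ends with single ';': True
Full parse: FAILS (expected , or ) at pos 22)
Valid: False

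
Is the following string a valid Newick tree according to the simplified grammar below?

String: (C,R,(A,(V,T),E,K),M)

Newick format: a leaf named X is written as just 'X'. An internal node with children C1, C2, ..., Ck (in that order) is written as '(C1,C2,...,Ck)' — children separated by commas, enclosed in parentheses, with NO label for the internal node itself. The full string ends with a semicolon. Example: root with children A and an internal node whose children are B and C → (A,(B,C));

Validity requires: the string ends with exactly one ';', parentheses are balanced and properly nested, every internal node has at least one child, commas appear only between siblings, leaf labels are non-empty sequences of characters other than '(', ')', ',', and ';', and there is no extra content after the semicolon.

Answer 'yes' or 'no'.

Answer: no

Derivation:
Input: (C,R,(A,(V,T),E,K),M)
Paren balance: 3 '(' vs 3 ')' OK
Ends with single ';': False
Full parse: FAILS (must end with ;)
Valid: False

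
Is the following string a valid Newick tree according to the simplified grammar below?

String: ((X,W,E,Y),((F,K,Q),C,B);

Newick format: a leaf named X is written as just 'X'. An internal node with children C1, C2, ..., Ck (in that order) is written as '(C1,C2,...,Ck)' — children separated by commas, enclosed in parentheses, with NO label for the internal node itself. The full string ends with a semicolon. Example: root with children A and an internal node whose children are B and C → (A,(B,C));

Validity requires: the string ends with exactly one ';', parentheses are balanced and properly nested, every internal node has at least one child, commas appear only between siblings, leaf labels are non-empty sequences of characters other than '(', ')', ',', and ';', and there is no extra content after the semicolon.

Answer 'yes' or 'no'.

Input: ((X,W,E,Y),((F,K,Q),C,B);
Paren balance: 4 '(' vs 3 ')' MISMATCH
Ends with single ';': True
Full parse: FAILS (expected , or ) at pos 24)
Valid: False

Answer: no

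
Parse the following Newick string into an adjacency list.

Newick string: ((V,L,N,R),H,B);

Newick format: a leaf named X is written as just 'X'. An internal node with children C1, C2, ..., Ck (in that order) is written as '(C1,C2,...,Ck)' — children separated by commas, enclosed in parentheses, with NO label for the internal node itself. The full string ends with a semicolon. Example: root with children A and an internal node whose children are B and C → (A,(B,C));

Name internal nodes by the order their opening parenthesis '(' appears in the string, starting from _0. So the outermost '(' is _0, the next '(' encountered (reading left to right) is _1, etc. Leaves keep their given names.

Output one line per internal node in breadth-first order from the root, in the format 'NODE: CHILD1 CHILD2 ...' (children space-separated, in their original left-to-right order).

Answer: _0: _1 H B
_1: V L N R

Derivation:
Input: ((V,L,N,R),H,B);
Scanning left-to-right, naming '(' by encounter order:
  pos 0: '(' -> open internal node _0 (depth 1)
  pos 1: '(' -> open internal node _1 (depth 2)
  pos 9: ')' -> close internal node _1 (now at depth 1)
  pos 14: ')' -> close internal node _0 (now at depth 0)
Total internal nodes: 2
BFS adjacency from root:
  _0: _1 H B
  _1: V L N R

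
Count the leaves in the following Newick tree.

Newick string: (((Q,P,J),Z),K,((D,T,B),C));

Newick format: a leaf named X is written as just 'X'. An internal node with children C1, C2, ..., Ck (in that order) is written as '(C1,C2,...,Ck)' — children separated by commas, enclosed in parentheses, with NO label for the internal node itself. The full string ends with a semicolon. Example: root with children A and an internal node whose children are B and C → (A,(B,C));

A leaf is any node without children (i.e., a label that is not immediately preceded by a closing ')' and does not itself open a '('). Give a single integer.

Answer: 9

Derivation:
Newick: (((Q,P,J),Z),K,((D,T,B),C));
Scan left-to-right; a leaf is any maximal label run not followed by '(':
  pos 3: leaf 'Q' → count = 1
  pos 5: leaf 'P' → count = 2
  pos 7: leaf 'J' → count = 3
  pos 10: leaf 'Z' → count = 4
  pos 13: leaf 'K' → count = 5
  pos 17: leaf 'D' → count = 6
  pos 19: leaf 'T' → count = 7
  pos 21: leaf 'B' → count = 8
  pos 24: leaf 'C' → count = 9
Total leaves: 9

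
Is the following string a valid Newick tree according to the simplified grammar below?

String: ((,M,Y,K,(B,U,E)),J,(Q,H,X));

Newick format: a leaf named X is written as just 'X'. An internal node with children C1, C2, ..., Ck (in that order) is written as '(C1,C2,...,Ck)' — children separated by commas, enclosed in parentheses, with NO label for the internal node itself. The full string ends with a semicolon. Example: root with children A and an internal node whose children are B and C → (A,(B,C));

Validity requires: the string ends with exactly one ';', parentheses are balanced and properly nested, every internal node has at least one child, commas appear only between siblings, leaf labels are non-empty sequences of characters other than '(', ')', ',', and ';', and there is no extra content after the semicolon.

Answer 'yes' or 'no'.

Answer: no

Derivation:
Input: ((,M,Y,K,(B,U,E)),J,(Q,H,X));
Paren balance: 4 '(' vs 4 ')' OK
Ends with single ';': True
Full parse: FAILS (empty leaf label at pos 2)
Valid: False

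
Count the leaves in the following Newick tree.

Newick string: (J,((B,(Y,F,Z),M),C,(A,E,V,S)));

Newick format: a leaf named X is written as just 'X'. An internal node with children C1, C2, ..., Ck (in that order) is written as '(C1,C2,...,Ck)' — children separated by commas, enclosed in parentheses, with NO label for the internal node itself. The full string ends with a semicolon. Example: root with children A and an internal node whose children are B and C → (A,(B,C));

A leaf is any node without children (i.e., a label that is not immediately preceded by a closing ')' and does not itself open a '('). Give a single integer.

Newick: (J,((B,(Y,F,Z),M),C,(A,E,V,S)));
Scan left-to-right; a leaf is any maximal label run not followed by '(':
  pos 1: leaf 'J' → count = 1
  pos 5: leaf 'B' → count = 2
  pos 8: leaf 'Y' → count = 3
  pos 10: leaf 'F' → count = 4
  pos 12: leaf 'Z' → count = 5
  pos 15: leaf 'M' → count = 6
  pos 18: leaf 'C' → count = 7
  pos 21: leaf 'A' → count = 8
  pos 23: leaf 'E' → count = 9
  pos 25: leaf 'V' → count = 10
  pos 27: leaf 'S' → count = 11
Total leaves: 11

Answer: 11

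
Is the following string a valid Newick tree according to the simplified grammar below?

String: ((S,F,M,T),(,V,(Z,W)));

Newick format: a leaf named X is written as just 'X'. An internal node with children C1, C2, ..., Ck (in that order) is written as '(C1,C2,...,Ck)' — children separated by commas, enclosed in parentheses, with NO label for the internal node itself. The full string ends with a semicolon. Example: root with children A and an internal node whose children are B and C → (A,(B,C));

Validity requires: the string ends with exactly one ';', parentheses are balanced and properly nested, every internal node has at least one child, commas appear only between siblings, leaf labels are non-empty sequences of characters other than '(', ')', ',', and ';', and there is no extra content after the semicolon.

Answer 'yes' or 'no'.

Input: ((S,F,M,T),(,V,(Z,W)));
Paren balance: 4 '(' vs 4 ')' OK
Ends with single ';': True
Full parse: FAILS (empty leaf label at pos 12)
Valid: False

Answer: no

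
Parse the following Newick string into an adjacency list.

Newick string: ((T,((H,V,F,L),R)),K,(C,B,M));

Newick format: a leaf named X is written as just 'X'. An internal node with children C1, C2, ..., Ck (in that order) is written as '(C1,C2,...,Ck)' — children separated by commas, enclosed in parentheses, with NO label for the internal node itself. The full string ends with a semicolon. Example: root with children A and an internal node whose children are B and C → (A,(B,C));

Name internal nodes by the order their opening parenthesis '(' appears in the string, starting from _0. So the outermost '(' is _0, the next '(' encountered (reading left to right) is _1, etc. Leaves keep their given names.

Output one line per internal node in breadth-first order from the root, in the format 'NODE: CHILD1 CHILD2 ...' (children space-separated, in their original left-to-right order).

Answer: _0: _1 K _4
_1: T _2
_4: C B M
_2: _3 R
_3: H V F L

Derivation:
Input: ((T,((H,V,F,L),R)),K,(C,B,M));
Scanning left-to-right, naming '(' by encounter order:
  pos 0: '(' -> open internal node _0 (depth 1)
  pos 1: '(' -> open internal node _1 (depth 2)
  pos 4: '(' -> open internal node _2 (depth 3)
  pos 5: '(' -> open internal node _3 (depth 4)
  pos 13: ')' -> close internal node _3 (now at depth 3)
  pos 16: ')' -> close internal node _2 (now at depth 2)
  pos 17: ')' -> close internal node _1 (now at depth 1)
  pos 21: '(' -> open internal node _4 (depth 2)
  pos 27: ')' -> close internal node _4 (now at depth 1)
  pos 28: ')' -> close internal node _0 (now at depth 0)
Total internal nodes: 5
BFS adjacency from root:
  _0: _1 K _4
  _1: T _2
  _4: C B M
  _2: _3 R
  _3: H V F L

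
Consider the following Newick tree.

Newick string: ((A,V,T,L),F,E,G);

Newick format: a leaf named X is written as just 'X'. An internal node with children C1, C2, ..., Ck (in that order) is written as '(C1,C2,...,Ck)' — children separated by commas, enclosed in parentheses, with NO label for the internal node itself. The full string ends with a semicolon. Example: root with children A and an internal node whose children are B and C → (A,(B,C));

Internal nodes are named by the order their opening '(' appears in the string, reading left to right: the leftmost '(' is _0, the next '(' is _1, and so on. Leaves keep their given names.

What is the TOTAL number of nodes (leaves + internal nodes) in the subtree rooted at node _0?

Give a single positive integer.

Answer: 9

Derivation:
Newick: ((A,V,T,L),F,E,G);
Locate _0: it is the '(' at position 0 (the 1st '(' reading left to right).
Query: subtree rooted at _0
_0: subtree_size = 1 + 8
  _1: subtree_size = 1 + 4
    A: subtree_size = 1 + 0
    V: subtree_size = 1 + 0
    T: subtree_size = 1 + 0
    L: subtree_size = 1 + 0
  F: subtree_size = 1 + 0
  E: subtree_size = 1 + 0
  G: subtree_size = 1 + 0
Total subtree size of _0: 9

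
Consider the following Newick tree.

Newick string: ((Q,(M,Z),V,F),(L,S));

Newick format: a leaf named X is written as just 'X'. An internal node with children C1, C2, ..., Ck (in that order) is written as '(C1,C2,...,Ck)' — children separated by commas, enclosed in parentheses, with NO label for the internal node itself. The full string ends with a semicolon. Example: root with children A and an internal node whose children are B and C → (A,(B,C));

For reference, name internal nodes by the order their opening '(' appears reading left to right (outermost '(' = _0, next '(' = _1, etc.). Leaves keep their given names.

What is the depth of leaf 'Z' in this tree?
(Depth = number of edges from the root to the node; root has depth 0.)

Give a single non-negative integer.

Answer: 3

Derivation:
Newick: ((Q,(M,Z),V,F),(L,S));
Naming internals by '(' encounter order: outermost '(' = _0, next = _1, ...
Query node: Z
Path from root: _0 -> _1 -> _2 -> Z
Depth of Z: 3 (number of edges from root)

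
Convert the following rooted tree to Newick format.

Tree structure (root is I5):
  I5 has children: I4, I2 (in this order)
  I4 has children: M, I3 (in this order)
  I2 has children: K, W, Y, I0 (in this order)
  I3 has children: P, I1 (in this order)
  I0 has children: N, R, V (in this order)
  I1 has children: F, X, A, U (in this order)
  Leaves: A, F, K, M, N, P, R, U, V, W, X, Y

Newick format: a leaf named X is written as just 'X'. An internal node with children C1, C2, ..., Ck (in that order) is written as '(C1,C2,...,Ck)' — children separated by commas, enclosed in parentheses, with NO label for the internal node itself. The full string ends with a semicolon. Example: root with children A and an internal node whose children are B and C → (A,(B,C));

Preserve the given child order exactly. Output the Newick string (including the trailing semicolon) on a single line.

internal I5 with children ['I4', 'I2']
  internal I4 with children ['M', 'I3']
    leaf 'M' → 'M'
    internal I3 with children ['P', 'I1']
      leaf 'P' → 'P'
      internal I1 with children ['F', 'X', 'A', 'U']
        leaf 'F' → 'F'
        leaf 'X' → 'X'
        leaf 'A' → 'A'
        leaf 'U' → 'U'
      → '(F,X,A,U)'
    → '(P,(F,X,A,U))'
  → '(M,(P,(F,X,A,U)))'
  internal I2 with children ['K', 'W', 'Y', 'I0']
    leaf 'K' → 'K'
    leaf 'W' → 'W'
    leaf 'Y' → 'Y'
    internal I0 with children ['N', 'R', 'V']
      leaf 'N' → 'N'
      leaf 'R' → 'R'
      leaf 'V' → 'V'
    → '(N,R,V)'
  → '(K,W,Y,(N,R,V))'
→ '((M,(P,(F,X,A,U))),(K,W,Y,(N,R,V)))'
Final: ((M,(P,(F,X,A,U))),(K,W,Y,(N,R,V)));

Answer: ((M,(P,(F,X,A,U))),(K,W,Y,(N,R,V)));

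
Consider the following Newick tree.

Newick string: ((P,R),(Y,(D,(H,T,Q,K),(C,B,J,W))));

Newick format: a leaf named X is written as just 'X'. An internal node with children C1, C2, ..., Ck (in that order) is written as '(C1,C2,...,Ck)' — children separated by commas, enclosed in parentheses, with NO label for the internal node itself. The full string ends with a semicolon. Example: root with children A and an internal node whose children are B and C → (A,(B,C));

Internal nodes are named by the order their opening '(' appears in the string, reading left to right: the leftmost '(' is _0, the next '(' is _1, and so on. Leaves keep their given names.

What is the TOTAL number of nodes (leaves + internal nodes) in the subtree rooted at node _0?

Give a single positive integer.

Newick: ((P,R),(Y,(D,(H,T,Q,K),(C,B,J,W))));
Locate _0: it is the '(' at position 0 (the 1st '(' reading left to right).
Query: subtree rooted at _0
_0: subtree_size = 1 + 17
  _1: subtree_size = 1 + 2
    P: subtree_size = 1 + 0
    R: subtree_size = 1 + 0
  _2: subtree_size = 1 + 13
    Y: subtree_size = 1 + 0
    _3: subtree_size = 1 + 11
      D: subtree_size = 1 + 0
      _4: subtree_size = 1 + 4
        H: subtree_size = 1 + 0
        T: subtree_size = 1 + 0
        Q: subtree_size = 1 + 0
        K: subtree_size = 1 + 0
      _5: subtree_size = 1 + 4
        C: subtree_size = 1 + 0
        B: subtree_size = 1 + 0
        J: subtree_size = 1 + 0
        W: subtree_size = 1 + 0
Total subtree size of _0: 18

Answer: 18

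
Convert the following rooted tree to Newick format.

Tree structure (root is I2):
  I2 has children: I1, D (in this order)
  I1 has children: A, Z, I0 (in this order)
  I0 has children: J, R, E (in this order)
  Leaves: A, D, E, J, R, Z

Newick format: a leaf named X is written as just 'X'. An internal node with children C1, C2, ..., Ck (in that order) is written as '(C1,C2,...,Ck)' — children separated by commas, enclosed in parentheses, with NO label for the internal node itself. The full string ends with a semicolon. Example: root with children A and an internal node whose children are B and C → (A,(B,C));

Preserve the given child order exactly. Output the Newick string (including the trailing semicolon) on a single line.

internal I2 with children ['I1', 'D']
  internal I1 with children ['A', 'Z', 'I0']
    leaf 'A' → 'A'
    leaf 'Z' → 'Z'
    internal I0 with children ['J', 'R', 'E']
      leaf 'J' → 'J'
      leaf 'R' → 'R'
      leaf 'E' → 'E'
    → '(J,R,E)'
  → '(A,Z,(J,R,E))'
  leaf 'D' → 'D'
→ '((A,Z,(J,R,E)),D)'
Final: ((A,Z,(J,R,E)),D);

Answer: ((A,Z,(J,R,E)),D);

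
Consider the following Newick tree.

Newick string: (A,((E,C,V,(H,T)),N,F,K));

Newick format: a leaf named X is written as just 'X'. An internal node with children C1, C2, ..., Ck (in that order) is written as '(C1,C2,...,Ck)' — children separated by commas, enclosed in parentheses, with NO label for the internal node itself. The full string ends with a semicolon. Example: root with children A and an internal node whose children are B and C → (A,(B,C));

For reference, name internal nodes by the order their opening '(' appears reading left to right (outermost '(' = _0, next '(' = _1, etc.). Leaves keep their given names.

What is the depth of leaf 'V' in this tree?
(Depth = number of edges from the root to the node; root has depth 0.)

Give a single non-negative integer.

Newick: (A,((E,C,V,(H,T)),N,F,K));
Naming internals by '(' encounter order: outermost '(' = _0, next = _1, ...
Query node: V
Path from root: _0 -> _1 -> _2 -> V
Depth of V: 3 (number of edges from root)

Answer: 3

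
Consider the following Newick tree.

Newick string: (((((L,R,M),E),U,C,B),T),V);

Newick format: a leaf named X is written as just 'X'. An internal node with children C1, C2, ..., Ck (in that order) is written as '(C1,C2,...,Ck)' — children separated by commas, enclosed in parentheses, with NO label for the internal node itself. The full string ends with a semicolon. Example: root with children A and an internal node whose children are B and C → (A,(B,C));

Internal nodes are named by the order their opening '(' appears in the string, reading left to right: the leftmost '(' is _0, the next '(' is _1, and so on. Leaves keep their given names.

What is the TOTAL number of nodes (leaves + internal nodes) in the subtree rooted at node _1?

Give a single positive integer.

Answer: 12

Derivation:
Newick: (((((L,R,M),E),U,C,B),T),V);
Locate _1: it is the '(' at position 1 (the 2nd '(' reading left to right).
Query: subtree rooted at _1
_1: subtree_size = 1 + 11
  _2: subtree_size = 1 + 9
    _3: subtree_size = 1 + 5
      _4: subtree_size = 1 + 3
        L: subtree_size = 1 + 0
        R: subtree_size = 1 + 0
        M: subtree_size = 1 + 0
      E: subtree_size = 1 + 0
    U: subtree_size = 1 + 0
    C: subtree_size = 1 + 0
    B: subtree_size = 1 + 0
  T: subtree_size = 1 + 0
Total subtree size of _1: 12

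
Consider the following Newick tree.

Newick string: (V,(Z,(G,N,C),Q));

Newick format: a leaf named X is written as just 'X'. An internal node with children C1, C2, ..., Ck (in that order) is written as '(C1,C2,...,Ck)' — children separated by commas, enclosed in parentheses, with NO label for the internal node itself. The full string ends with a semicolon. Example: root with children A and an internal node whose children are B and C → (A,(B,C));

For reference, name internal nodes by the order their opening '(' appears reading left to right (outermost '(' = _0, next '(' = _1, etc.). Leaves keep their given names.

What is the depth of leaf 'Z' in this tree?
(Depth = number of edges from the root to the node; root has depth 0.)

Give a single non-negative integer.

Newick: (V,(Z,(G,N,C),Q));
Naming internals by '(' encounter order: outermost '(' = _0, next = _1, ...
Query node: Z
Path from root: _0 -> _1 -> Z
Depth of Z: 2 (number of edges from root)

Answer: 2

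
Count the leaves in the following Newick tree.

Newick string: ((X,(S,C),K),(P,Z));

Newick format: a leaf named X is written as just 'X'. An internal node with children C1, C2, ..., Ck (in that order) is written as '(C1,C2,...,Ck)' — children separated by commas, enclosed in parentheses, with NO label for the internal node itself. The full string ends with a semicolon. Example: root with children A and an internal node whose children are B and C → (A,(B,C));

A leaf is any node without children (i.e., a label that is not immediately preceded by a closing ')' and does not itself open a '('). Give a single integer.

Answer: 6

Derivation:
Newick: ((X,(S,C),K),(P,Z));
Scan left-to-right; a leaf is any maximal label run not followed by '(':
  pos 2: leaf 'X' → count = 1
  pos 5: leaf 'S' → count = 2
  pos 7: leaf 'C' → count = 3
  pos 10: leaf 'K' → count = 4
  pos 14: leaf 'P' → count = 5
  pos 16: leaf 'Z' → count = 6
Total leaves: 6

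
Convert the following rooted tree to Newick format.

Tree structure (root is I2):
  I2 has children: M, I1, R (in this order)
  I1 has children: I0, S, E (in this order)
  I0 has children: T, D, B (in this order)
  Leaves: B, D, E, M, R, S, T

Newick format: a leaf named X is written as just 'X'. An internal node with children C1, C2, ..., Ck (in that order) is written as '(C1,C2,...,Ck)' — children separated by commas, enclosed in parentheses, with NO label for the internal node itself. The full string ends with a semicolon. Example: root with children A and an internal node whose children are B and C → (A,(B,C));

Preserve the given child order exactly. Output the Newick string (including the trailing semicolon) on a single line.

Answer: (M,((T,D,B),S,E),R);

Derivation:
internal I2 with children ['M', 'I1', 'R']
  leaf 'M' → 'M'
  internal I1 with children ['I0', 'S', 'E']
    internal I0 with children ['T', 'D', 'B']
      leaf 'T' → 'T'
      leaf 'D' → 'D'
      leaf 'B' → 'B'
    → '(T,D,B)'
    leaf 'S' → 'S'
    leaf 'E' → 'E'
  → '((T,D,B),S,E)'
  leaf 'R' → 'R'
→ '(M,((T,D,B),S,E),R)'
Final: (M,((T,D,B),S,E),R);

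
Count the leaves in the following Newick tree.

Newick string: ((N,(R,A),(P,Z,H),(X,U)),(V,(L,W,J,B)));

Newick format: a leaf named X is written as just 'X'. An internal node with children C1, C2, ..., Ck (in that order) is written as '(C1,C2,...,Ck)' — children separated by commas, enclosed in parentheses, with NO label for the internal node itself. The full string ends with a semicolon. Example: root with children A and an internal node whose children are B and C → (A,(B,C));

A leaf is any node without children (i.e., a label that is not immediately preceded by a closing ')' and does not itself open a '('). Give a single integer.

Answer: 13

Derivation:
Newick: ((N,(R,A),(P,Z,H),(X,U)),(V,(L,W,J,B)));
Scan left-to-right; a leaf is any maximal label run not followed by '(':
  pos 2: leaf 'N' → count = 1
  pos 5: leaf 'R' → count = 2
  pos 7: leaf 'A' → count = 3
  pos 11: leaf 'P' → count = 4
  pos 13: leaf 'Z' → count = 5
  pos 15: leaf 'H' → count = 6
  pos 19: leaf 'X' → count = 7
  pos 21: leaf 'U' → count = 8
  pos 26: leaf 'V' → count = 9
  pos 29: leaf 'L' → count = 10
  pos 31: leaf 'W' → count = 11
  pos 33: leaf 'J' → count = 12
  pos 35: leaf 'B' → count = 13
Total leaves: 13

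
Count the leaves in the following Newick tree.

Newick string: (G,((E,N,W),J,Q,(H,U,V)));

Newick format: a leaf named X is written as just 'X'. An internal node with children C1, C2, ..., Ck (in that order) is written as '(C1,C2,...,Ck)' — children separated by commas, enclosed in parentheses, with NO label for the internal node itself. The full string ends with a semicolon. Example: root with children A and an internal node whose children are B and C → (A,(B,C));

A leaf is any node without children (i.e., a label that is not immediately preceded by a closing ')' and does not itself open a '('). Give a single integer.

Answer: 9

Derivation:
Newick: (G,((E,N,W),J,Q,(H,U,V)));
Scan left-to-right; a leaf is any maximal label run not followed by '(':
  pos 1: leaf 'G' → count = 1
  pos 5: leaf 'E' → count = 2
  pos 7: leaf 'N' → count = 3
  pos 9: leaf 'W' → count = 4
  pos 12: leaf 'J' → count = 5
  pos 14: leaf 'Q' → count = 6
  pos 17: leaf 'H' → count = 7
  pos 19: leaf 'U' → count = 8
  pos 21: leaf 'V' → count = 9
Total leaves: 9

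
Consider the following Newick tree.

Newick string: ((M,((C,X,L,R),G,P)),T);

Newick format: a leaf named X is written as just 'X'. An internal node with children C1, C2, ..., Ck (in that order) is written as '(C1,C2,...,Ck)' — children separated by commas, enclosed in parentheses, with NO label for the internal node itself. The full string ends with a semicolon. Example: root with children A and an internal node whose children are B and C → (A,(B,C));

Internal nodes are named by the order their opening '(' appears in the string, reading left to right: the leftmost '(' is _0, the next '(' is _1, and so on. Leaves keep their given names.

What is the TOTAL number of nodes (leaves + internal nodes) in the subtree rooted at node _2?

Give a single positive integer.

Newick: ((M,((C,X,L,R),G,P)),T);
Locate _2: it is the '(' at position 4 (the 3rd '(' reading left to right).
Query: subtree rooted at _2
_2: subtree_size = 1 + 7
  _3: subtree_size = 1 + 4
    C: subtree_size = 1 + 0
    X: subtree_size = 1 + 0
    L: subtree_size = 1 + 0
    R: subtree_size = 1 + 0
  G: subtree_size = 1 + 0
  P: subtree_size = 1 + 0
Total subtree size of _2: 8

Answer: 8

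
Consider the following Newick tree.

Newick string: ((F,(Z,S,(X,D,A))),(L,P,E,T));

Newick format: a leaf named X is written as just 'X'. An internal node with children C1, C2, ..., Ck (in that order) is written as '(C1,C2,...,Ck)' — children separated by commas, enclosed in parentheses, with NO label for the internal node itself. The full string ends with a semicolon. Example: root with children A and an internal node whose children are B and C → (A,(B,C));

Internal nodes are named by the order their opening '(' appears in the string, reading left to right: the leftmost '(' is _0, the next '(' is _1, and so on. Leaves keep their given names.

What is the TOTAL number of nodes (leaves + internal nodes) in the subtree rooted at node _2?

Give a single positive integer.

Answer: 7

Derivation:
Newick: ((F,(Z,S,(X,D,A))),(L,P,E,T));
Locate _2: it is the '(' at position 4 (the 3rd '(' reading left to right).
Query: subtree rooted at _2
_2: subtree_size = 1 + 6
  Z: subtree_size = 1 + 0
  S: subtree_size = 1 + 0
  _3: subtree_size = 1 + 3
    X: subtree_size = 1 + 0
    D: subtree_size = 1 + 0
    A: subtree_size = 1 + 0
Total subtree size of _2: 7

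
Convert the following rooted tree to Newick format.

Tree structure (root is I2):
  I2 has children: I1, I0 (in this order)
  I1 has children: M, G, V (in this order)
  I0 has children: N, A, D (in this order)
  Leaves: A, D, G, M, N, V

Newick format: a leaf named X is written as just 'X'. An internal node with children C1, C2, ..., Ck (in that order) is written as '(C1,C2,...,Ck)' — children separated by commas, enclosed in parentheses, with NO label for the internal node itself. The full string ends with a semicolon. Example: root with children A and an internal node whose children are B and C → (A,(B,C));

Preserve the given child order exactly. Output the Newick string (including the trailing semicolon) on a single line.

Answer: ((M,G,V),(N,A,D));

Derivation:
internal I2 with children ['I1', 'I0']
  internal I1 with children ['M', 'G', 'V']
    leaf 'M' → 'M'
    leaf 'G' → 'G'
    leaf 'V' → 'V'
  → '(M,G,V)'
  internal I0 with children ['N', 'A', 'D']
    leaf 'N' → 'N'
    leaf 'A' → 'A'
    leaf 'D' → 'D'
  → '(N,A,D)'
→ '((M,G,V),(N,A,D))'
Final: ((M,G,V),(N,A,D));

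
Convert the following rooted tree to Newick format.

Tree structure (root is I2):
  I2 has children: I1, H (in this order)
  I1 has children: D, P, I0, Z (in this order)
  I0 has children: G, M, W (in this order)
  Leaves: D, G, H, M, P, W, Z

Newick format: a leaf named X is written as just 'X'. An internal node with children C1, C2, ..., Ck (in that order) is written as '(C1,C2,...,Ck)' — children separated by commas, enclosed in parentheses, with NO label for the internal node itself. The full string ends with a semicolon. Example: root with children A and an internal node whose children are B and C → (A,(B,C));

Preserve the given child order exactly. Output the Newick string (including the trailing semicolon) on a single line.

Answer: ((D,P,(G,M,W),Z),H);

Derivation:
internal I2 with children ['I1', 'H']
  internal I1 with children ['D', 'P', 'I0', 'Z']
    leaf 'D' → 'D'
    leaf 'P' → 'P'
    internal I0 with children ['G', 'M', 'W']
      leaf 'G' → 'G'
      leaf 'M' → 'M'
      leaf 'W' → 'W'
    → '(G,M,W)'
    leaf 'Z' → 'Z'
  → '(D,P,(G,M,W),Z)'
  leaf 'H' → 'H'
→ '((D,P,(G,M,W),Z),H)'
Final: ((D,P,(G,M,W),Z),H);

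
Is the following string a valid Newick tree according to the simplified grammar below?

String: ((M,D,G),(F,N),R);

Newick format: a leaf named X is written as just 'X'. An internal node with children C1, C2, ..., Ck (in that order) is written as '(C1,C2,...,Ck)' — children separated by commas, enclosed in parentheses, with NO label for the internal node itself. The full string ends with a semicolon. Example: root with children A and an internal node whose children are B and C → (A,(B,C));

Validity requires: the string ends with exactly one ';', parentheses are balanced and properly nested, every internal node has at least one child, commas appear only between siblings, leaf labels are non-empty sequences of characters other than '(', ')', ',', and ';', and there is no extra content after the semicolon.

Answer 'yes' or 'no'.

Input: ((M,D,G),(F,N),R);
Paren balance: 3 '(' vs 3 ')' OK
Ends with single ';': True
Full parse: OK
Valid: True

Answer: yes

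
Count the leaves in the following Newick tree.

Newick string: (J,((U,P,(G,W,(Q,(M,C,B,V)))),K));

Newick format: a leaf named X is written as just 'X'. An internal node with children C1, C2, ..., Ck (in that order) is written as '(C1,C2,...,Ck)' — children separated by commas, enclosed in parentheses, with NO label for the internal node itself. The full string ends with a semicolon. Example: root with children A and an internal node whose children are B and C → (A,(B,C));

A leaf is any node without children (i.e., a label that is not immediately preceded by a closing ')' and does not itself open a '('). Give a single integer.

Newick: (J,((U,P,(G,W,(Q,(M,C,B,V)))),K));
Scan left-to-right; a leaf is any maximal label run not followed by '(':
  pos 1: leaf 'J' → count = 1
  pos 5: leaf 'U' → count = 2
  pos 7: leaf 'P' → count = 3
  pos 10: leaf 'G' → count = 4
  pos 12: leaf 'W' → count = 5
  pos 15: leaf 'Q' → count = 6
  pos 18: leaf 'M' → count = 7
  pos 20: leaf 'C' → count = 8
  pos 22: leaf 'B' → count = 9
  pos 24: leaf 'V' → count = 10
  pos 30: leaf 'K' → count = 11
Total leaves: 11

Answer: 11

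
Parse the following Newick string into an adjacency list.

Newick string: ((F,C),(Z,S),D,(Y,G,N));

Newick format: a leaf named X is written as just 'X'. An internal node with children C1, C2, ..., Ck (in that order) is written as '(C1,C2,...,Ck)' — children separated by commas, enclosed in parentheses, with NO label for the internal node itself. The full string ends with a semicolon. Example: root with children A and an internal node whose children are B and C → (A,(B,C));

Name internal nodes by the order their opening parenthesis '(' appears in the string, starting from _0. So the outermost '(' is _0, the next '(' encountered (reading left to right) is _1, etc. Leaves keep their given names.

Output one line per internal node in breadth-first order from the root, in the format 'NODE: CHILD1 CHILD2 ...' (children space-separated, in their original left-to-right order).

Input: ((F,C),(Z,S),D,(Y,G,N));
Scanning left-to-right, naming '(' by encounter order:
  pos 0: '(' -> open internal node _0 (depth 1)
  pos 1: '(' -> open internal node _1 (depth 2)
  pos 5: ')' -> close internal node _1 (now at depth 1)
  pos 7: '(' -> open internal node _2 (depth 2)
  pos 11: ')' -> close internal node _2 (now at depth 1)
  pos 15: '(' -> open internal node _3 (depth 2)
  pos 21: ')' -> close internal node _3 (now at depth 1)
  pos 22: ')' -> close internal node _0 (now at depth 0)
Total internal nodes: 4
BFS adjacency from root:
  _0: _1 _2 D _3
  _1: F C
  _2: Z S
  _3: Y G N

Answer: _0: _1 _2 D _3
_1: F C
_2: Z S
_3: Y G N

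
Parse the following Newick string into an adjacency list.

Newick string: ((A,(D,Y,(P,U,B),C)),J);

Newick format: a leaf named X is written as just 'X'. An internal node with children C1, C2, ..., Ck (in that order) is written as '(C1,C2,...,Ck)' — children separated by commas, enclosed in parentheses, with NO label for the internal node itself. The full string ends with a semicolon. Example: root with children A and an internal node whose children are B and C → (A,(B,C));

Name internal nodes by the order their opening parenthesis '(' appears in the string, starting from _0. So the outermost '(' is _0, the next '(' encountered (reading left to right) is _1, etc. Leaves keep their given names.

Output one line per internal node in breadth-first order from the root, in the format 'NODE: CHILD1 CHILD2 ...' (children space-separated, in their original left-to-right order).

Input: ((A,(D,Y,(P,U,B),C)),J);
Scanning left-to-right, naming '(' by encounter order:
  pos 0: '(' -> open internal node _0 (depth 1)
  pos 1: '(' -> open internal node _1 (depth 2)
  pos 4: '(' -> open internal node _2 (depth 3)
  pos 9: '(' -> open internal node _3 (depth 4)
  pos 15: ')' -> close internal node _3 (now at depth 3)
  pos 18: ')' -> close internal node _2 (now at depth 2)
  pos 19: ')' -> close internal node _1 (now at depth 1)
  pos 22: ')' -> close internal node _0 (now at depth 0)
Total internal nodes: 4
BFS adjacency from root:
  _0: _1 J
  _1: A _2
  _2: D Y _3 C
  _3: P U B

Answer: _0: _1 J
_1: A _2
_2: D Y _3 C
_3: P U B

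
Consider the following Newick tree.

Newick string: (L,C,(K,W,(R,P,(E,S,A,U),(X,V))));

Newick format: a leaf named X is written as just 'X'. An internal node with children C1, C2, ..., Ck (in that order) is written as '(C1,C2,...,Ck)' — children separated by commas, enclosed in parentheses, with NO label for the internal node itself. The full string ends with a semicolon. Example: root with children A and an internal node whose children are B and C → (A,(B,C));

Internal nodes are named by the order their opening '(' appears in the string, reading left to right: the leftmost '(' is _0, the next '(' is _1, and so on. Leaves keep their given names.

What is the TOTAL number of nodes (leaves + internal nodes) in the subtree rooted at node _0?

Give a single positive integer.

Newick: (L,C,(K,W,(R,P,(E,S,A,U),(X,V))));
Locate _0: it is the '(' at position 0 (the 1st '(' reading left to right).
Query: subtree rooted at _0
_0: subtree_size = 1 + 16
  L: subtree_size = 1 + 0
  C: subtree_size = 1 + 0
  _1: subtree_size = 1 + 13
    K: subtree_size = 1 + 0
    W: subtree_size = 1 + 0
    _2: subtree_size = 1 + 10
      R: subtree_size = 1 + 0
      P: subtree_size = 1 + 0
      _3: subtree_size = 1 + 4
        E: subtree_size = 1 + 0
        S: subtree_size = 1 + 0
        A: subtree_size = 1 + 0
        U: subtree_size = 1 + 0
      _4: subtree_size = 1 + 2
        X: subtree_size = 1 + 0
        V: subtree_size = 1 + 0
Total subtree size of _0: 17

Answer: 17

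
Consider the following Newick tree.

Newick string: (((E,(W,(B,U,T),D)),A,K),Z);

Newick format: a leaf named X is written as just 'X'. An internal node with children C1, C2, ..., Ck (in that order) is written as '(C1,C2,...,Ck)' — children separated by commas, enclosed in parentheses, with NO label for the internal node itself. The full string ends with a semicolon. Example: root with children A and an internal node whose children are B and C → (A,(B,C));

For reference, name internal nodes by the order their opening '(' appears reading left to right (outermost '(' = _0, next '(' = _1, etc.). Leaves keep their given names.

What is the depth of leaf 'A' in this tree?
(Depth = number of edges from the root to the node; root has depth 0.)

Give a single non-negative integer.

Newick: (((E,(W,(B,U,T),D)),A,K),Z);
Naming internals by '(' encounter order: outermost '(' = _0, next = _1, ...
Query node: A
Path from root: _0 -> _1 -> A
Depth of A: 2 (number of edges from root)

Answer: 2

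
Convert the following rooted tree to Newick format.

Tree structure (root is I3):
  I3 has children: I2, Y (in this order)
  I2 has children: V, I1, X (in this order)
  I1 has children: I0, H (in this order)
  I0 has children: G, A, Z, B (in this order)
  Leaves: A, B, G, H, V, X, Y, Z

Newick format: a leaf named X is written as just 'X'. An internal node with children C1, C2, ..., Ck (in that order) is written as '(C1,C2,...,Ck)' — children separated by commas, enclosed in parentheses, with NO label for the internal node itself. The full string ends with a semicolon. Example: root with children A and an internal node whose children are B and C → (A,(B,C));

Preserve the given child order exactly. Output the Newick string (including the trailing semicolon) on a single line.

Answer: ((V,((G,A,Z,B),H),X),Y);

Derivation:
internal I3 with children ['I2', 'Y']
  internal I2 with children ['V', 'I1', 'X']
    leaf 'V' → 'V'
    internal I1 with children ['I0', 'H']
      internal I0 with children ['G', 'A', 'Z', 'B']
        leaf 'G' → 'G'
        leaf 'A' → 'A'
        leaf 'Z' → 'Z'
        leaf 'B' → 'B'
      → '(G,A,Z,B)'
      leaf 'H' → 'H'
    → '((G,A,Z,B),H)'
    leaf 'X' → 'X'
  → '(V,((G,A,Z,B),H),X)'
  leaf 'Y' → 'Y'
→ '((V,((G,A,Z,B),H),X),Y)'
Final: ((V,((G,A,Z,B),H),X),Y);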